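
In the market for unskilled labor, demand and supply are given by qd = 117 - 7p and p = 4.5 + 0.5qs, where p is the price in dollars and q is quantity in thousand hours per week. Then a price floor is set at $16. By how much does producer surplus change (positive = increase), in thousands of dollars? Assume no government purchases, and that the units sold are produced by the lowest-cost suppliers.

Rearranging supply gives qs = 2p - 9. Setting quantity demanded equal to quantity supplied, 117 - 7p = 2p - 9, gives p* = 14 and q* = 19.
The floor of 16 is above the equilibrium price 14, so it binds.
At p = 16: qd = 117 - 7·16 = 5 and qs = 2·16 - 9 = 23.
Producer surplus without the control is ½ · (14 - 4.5) · 19 = 90.25.
With the floor, 5 units are sold at 16. The supply price at q = 5 is 7, so PS = ½ · [(16 - 4.5) + (16 - 7)] · 5 = 51.25.
Change in producer surplus = 51.25 - 90.25 = -39.

-39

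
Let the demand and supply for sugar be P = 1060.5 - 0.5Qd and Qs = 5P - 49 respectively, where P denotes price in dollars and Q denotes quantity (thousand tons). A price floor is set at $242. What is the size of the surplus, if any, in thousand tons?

0

Rearranging demand gives Qd = 2121 - 2P. Setting quantity demanded equal to quantity supplied, 2121 - 2P = 5P - 49, gives P* = 310 and Q* = 1501.
The floor of 242 is below the equilibrium price 310, so it is not binding; the market clears at P* = 310, Q* = 1501.
Since the control does not bind, there is no surplus.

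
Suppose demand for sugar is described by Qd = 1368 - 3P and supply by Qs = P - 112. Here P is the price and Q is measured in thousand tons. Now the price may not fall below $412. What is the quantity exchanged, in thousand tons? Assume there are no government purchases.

132

Setting quantity demanded equal to quantity supplied, 1368 - 3P = P - 112, gives P* = 370 and Q* = 258.
Because the floor (412) lies above the market-clearing price, it is binding.
At P = 412: Qd = 1368 - 3·412 = 132 and Qs = 412 - 112 = 300.
The quantity actually transacted is the short side, demand: 132.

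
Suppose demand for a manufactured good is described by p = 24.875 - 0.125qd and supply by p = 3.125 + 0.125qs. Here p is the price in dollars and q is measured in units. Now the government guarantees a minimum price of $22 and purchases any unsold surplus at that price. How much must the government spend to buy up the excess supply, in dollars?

Rearranging demand gives qd = 199 - 8p; rearranging supply gives qs = 8p - 25. Without the control the market clears where 199 - 8p = 8p - 25, i.e. p* = 14 and q* = 87.
The floor of 22 is above the equilibrium price 14, so it binds.
At p = 22: qd = 199 - 8·22 = 23 and qs = 8·22 - 25 = 151.
Surplus = qs - qd = 128.
Government expenditure = surplus × support price = 128 × 22 = 2816.

2816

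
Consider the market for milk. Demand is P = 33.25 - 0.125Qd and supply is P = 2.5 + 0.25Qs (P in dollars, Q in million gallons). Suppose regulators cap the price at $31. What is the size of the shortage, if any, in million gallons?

Rearranging demand gives Qd = 266 - 8P; rearranging supply gives Qs = 4P - 10. Setting quantity demanded equal to quantity supplied, 266 - 8P = 4P - 10, gives P* = 23 and Q* = 82.
Since 31 is above P* = 23, the ceiling does not bind and the free-market outcome prevails.
Since the control does not bind, there is no shortage.

0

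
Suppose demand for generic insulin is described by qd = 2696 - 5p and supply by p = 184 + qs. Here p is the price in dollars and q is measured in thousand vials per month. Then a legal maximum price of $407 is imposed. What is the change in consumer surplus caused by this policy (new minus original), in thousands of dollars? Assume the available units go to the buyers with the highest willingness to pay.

15746.1

Rearranging supply gives qs = p - 184. Without the control the market clears where 2696 - 5p = p - 184, i.e. p* = 480 and q* = 296.
Since 407 < 480, the ceiling is binding.
At p = 407: qd = 2696 - 5·407 = 661 and qs = 407 - 184 = 223.
Consumer surplus without the control is ½ · (539.2 - 480) · 296 = 8761.6.
With the ceiling, 223 units are sold at 407 (assume they go to the highest-value buyers). The demand price at q = 223 is 494.6, so CS = ½ · [(539.2 - 407) + (494.6 - 407)] · 223 = 24507.7.
Change in consumer surplus = 24507.7 - 8761.6 = 15746.1.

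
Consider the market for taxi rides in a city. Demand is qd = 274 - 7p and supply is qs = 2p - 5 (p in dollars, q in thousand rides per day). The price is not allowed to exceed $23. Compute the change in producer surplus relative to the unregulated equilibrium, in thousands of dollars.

-392

Equilibrium: 274 - 7p = 2p - 5, so 279 = 9p and p* = 31, q* = 57.
Because the ceiling (23) lies below the market-clearing price, it is binding.
At p = 23: qd = 274 - 7·23 = 113 and qs = 2·23 - 5 = 41.
Producer surplus without the control is ½ · (31 - 2.5) · 57 = 812.25.
With the ceiling, producers sell 41 units at 23, so PS = ½ · (23 - 2.5) · 41 = 420.25.
Change in producer surplus = 420.25 - 812.25 = -392.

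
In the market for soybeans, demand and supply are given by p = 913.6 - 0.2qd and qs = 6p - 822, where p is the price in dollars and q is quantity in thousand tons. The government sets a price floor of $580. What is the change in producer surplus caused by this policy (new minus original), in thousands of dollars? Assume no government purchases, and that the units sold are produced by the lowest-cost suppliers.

Rearranging demand gives qd = 4568 - 5p. Without the control the market clears where 4568 - 5p = 6p - 822, i.e. p* = 490 and q* = 2118.
Because the floor (580) lies above the market-clearing price, it is binding.
At p = 580: qd = 4568 - 5·580 = 1668 and qs = 6·580 - 822 = 2658.
Producer surplus without the control is ½ · (490 - 137) · 2118 = 373827.
With the floor, 1668 units are sold at 580. The supply price at q = 1668 is 415, so PS = ½ · [(580 - 137) + (580 - 415)] · 1668 = 507072.
Change in producer surplus = 507072 - 373827 = 133245.

133245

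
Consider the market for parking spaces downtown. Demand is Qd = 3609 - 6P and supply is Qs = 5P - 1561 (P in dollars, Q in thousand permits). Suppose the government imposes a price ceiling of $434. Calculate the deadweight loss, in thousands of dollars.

Setting quantity demanded equal to quantity supplied, 3609 - 6P = 5P - 1561, gives P* = 470 and Q* = 789.
Because the ceiling (434) lies below the market-clearing price, it is binding.
At P = 434: Qd = 3609 - 6·434 = 1005 and Qs = 5·434 - 1561 = 609.
Quantity traded falls to 609. At Q = 609 the demand price is (3609 - 609)/6 = 500 and the supply price is (1561 + 609)/5 = 434.
Deadweight loss = ½ · (500 - 434) · (789 - 609) = ½ · 66 · 180 = 5940.

5940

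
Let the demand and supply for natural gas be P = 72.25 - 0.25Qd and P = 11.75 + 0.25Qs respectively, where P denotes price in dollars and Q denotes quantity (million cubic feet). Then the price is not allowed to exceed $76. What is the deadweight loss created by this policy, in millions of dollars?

Rearranging demand gives Qd = 289 - 4P; rearranging supply gives Qs = 4P - 47. Setting quantity demanded equal to quantity supplied, 289 - 4P = 4P - 47, gives P* = 42 and Q* = 121.
Since 76 is above P* = 42, the ceiling does not bind and the free-market outcome prevails.
Since the control does not bind, no trades are prevented and deadweight loss is zero.

0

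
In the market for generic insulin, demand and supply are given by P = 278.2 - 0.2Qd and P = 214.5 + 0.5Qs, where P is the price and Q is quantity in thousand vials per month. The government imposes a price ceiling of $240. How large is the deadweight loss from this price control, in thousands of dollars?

Rearranging demand gives Qd = 1391 - 5P; rearranging supply gives Qs = 2P - 429. Equilibrium: 1391 - 5P = 2P - 429, so 1820 = 7P and P* = 260, Q* = 91.
The ceiling of 240 is below the equilibrium price 260, so it binds.
At P = 240: Qd = 1391 - 5·240 = 191 and Qs = 2·240 - 429 = 51.
Quantity traded falls to 51. At Q = 51 the demand price is (1391 - 51)/5 = 268 and the supply price is (429 + 51)/2 = 240.
Deadweight loss = ½ · (268 - 240) · (91 - 51) = ½ · 28 · 40 = 560.

560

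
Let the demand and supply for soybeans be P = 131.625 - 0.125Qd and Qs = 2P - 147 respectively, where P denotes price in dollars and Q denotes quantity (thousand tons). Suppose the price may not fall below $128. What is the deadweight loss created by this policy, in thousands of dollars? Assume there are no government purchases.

1280

Rearranging demand gives Qd = 1053 - 8P. In a free market, 1053 - 8P = 2P - 147 gives the equilibrium P* = 120, Q* = 93.
Since 128 > 120, the floor is binding.
At P = 128: Qd = 1053 - 8·128 = 29 and Qs = 2·128 - 147 = 109.
Quantity traded falls to 29. At Q = 29 the demand price is (1053 - 29)/8 = 128 and the supply price is (147 + 29)/2 = 88.
Deadweight loss = ½ · (128 - 88) · (93 - 29) = ½ · 40 · 64 = 1280.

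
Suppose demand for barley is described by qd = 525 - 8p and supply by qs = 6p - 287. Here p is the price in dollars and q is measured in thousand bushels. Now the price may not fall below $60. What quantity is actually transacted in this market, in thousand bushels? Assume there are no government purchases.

In a free market, 525 - 8p = 6p - 287 gives the equilibrium p* = 58, q* = 61.
Since 60 > 58, the floor is binding.
At p = 60: qd = 525 - 8·60 = 45 and qs = 6·60 - 287 = 73.
The quantity actually transacted is the short side, demand: 45.

45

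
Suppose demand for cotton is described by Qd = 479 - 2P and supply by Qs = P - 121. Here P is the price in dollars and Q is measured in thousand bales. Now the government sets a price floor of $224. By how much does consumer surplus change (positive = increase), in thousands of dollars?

-1320

Without the control the market clears where 479 - 2P = P - 121, i.e. P* = 200 and Q* = 79.
The floor of 224 is above the equilibrium price 200, so it binds.
At P = 224: Qd = 479 - 2·224 = 31 and Qs = 224 - 121 = 103.
Consumer surplus without the control is ½ · (239.5 - 200) · 79 = 1560.25.
With the floor, consumers buy 31 units at 224, so CS = ½ · (239.5 - 224) · 31 = 240.25.
Change in consumer surplus = 240.25 - 1560.25 = -1320.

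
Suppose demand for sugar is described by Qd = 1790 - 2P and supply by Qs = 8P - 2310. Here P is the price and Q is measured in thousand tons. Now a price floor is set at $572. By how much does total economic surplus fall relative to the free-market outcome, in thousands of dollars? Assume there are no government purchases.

32805

In a free market, 1790 - 2P = 8P - 2310 gives the equilibrium P* = 410, Q* = 970.
Since 572 > 410, the floor is binding.
At P = 572: Qd = 1790 - 2·572 = 646 and Qs = 8·572 - 2310 = 2266.
Quantity traded falls to 646. At Q = 646 the demand price is (1790 - 646)/2 = 572 and the supply price is (2310 + 646)/8 = 369.5.
Deadweight loss = ½ · (572 - 369.5) · (970 - 646) = ½ · 202.5 · 324 = 32805.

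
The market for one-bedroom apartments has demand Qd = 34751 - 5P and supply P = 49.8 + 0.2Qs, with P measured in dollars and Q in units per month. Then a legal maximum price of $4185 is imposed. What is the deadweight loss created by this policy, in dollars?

Rearranging supply gives Qs = 5P - 249. Setting quantity demanded equal to quantity supplied, 34751 - 5P = 5P - 249, gives P* = 3500 and Q* = 17251.
Since 4185 is above P* = 3500, the ceiling does not bind and the free-market outcome prevails.
Since the control does not bind, no trades are prevented and deadweight loss is zero.

0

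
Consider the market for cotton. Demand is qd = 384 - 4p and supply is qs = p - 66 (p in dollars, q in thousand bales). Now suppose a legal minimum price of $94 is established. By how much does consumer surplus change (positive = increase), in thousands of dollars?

In a free market, 384 - 4p = p - 66 gives the equilibrium p* = 90, q* = 24.
Since 94 > 90, the floor is binding.
At p = 94: qd = 384 - 4·94 = 8 and qs = 94 - 66 = 28.
Consumer surplus without the control is ½ · (96 - 90) · 24 = 72.
With the floor, consumers buy 8 units at 94, so CS = ½ · (96 - 94) · 8 = 8.
Change in consumer surplus = 8 - 72 = -64.

-64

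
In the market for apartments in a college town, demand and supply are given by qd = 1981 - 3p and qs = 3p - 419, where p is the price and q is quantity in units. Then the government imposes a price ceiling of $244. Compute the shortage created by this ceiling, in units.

Equilibrium: 1981 - 3p = 3p - 419, so 2400 = 6p and p* = 400, q* = 781.
Because the ceiling (244) lies below the market-clearing price, it is binding.
At p = 244: qd = 1981 - 3·244 = 1249 and qs = 3·244 - 419 = 313.
Shortage = qd - qs = 1249 - 313 = 936.

936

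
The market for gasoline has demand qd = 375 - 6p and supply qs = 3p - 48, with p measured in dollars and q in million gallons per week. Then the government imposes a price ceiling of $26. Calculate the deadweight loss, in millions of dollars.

In a free market, 375 - 6p = 3p - 48 gives the equilibrium p* = 47, q* = 93.
Since 26 < 47, the ceiling is binding.
At p = 26: qd = 375 - 6·26 = 219 and qs = 3·26 - 48 = 30.
Quantity traded falls to 30. At q = 30 the demand price is (375 - 30)/6 = 57.5 and the supply price is (48 + 30)/3 = 26.
Deadweight loss = ½ · (57.5 - 26) · (93 - 30) = ½ · 31.5 · 63 = 992.25.

992.25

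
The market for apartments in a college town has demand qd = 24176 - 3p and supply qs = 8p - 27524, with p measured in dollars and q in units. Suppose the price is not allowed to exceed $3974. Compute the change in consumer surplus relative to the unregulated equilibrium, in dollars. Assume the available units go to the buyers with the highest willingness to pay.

Setting quantity demanded equal to quantity supplied, 24176 - 3p = 8p - 27524, gives p* = 4700 and q* = 10076.
Because the ceiling (3974) lies below the market-clearing price, it is binding.
At p = 3974: qd = 24176 - 3·3974 = 12254 and qs = 8·3974 - 27524 = 4268.
Consumer surplus without the control is ½ · (24176/3 - 4700) · 10076 = 50762888/3.
With the ceiling, 4268 units are sold at 3974 (assume they go to the highest-value buyers). The demand price at q = 4268 is 6636, so CS = ½ · [(24176/3 - 3974) + (6636 - 3974)] · 4268 = 43192160/3.
Change in consumer surplus = 43192160/3 - 50762888/3 = -2523576.

-2523576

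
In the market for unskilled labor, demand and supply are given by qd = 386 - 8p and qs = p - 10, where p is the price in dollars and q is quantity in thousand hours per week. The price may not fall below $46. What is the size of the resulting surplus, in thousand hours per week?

18

Equilibrium: 386 - 8p = p - 10, so 396 = 9p and p* = 44, q* = 34.
Because the floor (46) lies above the market-clearing price, it is binding.
At p = 46: qd = 386 - 8·46 = 18 and qs = 46 - 10 = 36.
Surplus = qs - qd = 36 - 18 = 18.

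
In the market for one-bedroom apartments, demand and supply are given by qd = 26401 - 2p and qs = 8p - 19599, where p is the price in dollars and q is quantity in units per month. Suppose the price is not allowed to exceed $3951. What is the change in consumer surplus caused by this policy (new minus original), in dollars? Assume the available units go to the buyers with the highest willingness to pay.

Setting quantity demanded equal to quantity supplied, 26401 - 2p = 8p - 19599, gives p* = 4600 and q* = 17201.
Since 3951 < 4600, the ceiling is binding.
At p = 3951: qd = 26401 - 2·3951 = 18499 and qs = 8·3951 - 19599 = 12009.
Consumer surplus without the control is ½ · (13200.5 - 4600) · 17201 = 73968600.25.
With the ceiling, 12009 units are sold at 3951 (assume they go to the highest-value buyers). The demand price at q = 12009 is 7196, so CS = ½ · [(13200.5 - 3951) + (7196 - 3951)] · 12009 = 75023225.25.
Change in consumer surplus = 75023225.25 - 73968600.25 = 1054625.

1054625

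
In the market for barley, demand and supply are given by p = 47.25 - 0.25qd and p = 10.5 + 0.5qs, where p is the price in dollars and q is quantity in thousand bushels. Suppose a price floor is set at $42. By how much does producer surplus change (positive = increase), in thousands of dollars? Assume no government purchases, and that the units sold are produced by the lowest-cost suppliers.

-49

Rearranging demand gives qd = 189 - 4p; rearranging supply gives qs = 2p - 21. Equilibrium: 189 - 4p = 2p - 21, so 210 = 6p and p* = 35, q* = 49.
The floor of 42 is above the equilibrium price 35, so it binds.
At p = 42: qd = 189 - 4·42 = 21 and qs = 2·42 - 21 = 63.
Producer surplus without the control is ½ · (35 - 10.5) · 49 = 600.25.
With the floor, 21 units are sold at 42. The supply price at q = 21 is 21, so PS = ½ · [(42 - 10.5) + (42 - 21)] · 21 = 551.25.
Change in producer surplus = 551.25 - 600.25 = -49.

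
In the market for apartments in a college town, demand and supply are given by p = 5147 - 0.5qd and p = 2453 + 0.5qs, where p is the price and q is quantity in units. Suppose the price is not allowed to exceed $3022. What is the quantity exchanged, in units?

1138

Rearranging demand gives qd = 10294 - 2p; rearranging supply gives qs = 2p - 4906. Setting quantity demanded equal to quantity supplied, 10294 - 2p = 2p - 4906, gives p* = 3800 and q* = 2694.
Because the ceiling (3022) lies below the market-clearing price, it is binding.
At p = 3022: qd = 10294 - 2·3022 = 4250 and qs = 2·3022 - 4906 = 1138.
The quantity actually transacted is the short side, supply: 1138.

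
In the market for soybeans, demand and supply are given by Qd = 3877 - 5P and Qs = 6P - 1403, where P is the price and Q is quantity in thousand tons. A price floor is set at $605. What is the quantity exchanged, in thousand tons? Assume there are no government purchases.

852

Setting quantity demanded equal to quantity supplied, 3877 - 5P = 6P - 1403, gives P* = 480 and Q* = 1477.
Since 605 > 480, the floor is binding.
At P = 605: Qd = 3877 - 5·605 = 852 and Qs = 6·605 - 1403 = 2227.
The quantity actually transacted is the short side, demand: 852.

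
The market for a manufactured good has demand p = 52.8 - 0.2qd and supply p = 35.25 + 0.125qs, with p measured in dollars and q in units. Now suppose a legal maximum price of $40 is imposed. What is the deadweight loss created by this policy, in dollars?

41.6

Rearranging demand gives qd = 264 - 5p; rearranging supply gives qs = 8p - 282. Without the control the market clears where 264 - 5p = 8p - 282, i.e. p* = 42 and q* = 54.
Because the ceiling (40) lies below the market-clearing price, it is binding.
At p = 40: qd = 264 - 5·40 = 64 and qs = 8·40 - 282 = 38.
Quantity traded falls to 38. At q = 38 the demand price is (264 - 38)/5 = 45.2 and the supply price is (282 + 38)/8 = 40.
Deadweight loss = ½ · (45.2 - 40) · (54 - 38) = ½ · 5.2 · 16 = 41.6.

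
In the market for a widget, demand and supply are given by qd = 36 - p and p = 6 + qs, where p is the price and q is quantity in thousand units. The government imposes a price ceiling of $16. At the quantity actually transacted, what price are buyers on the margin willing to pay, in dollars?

26

Rearranging supply gives qs = p - 6. In a free market, 36 - p = p - 6 gives the equilibrium p* = 21, q* = 15.
Because the ceiling (16) lies below the market-clearing price, it is binding.
At p = 16: qd = 36 - 16 = 20 and qs = 16 - 6 = 10.
Only 10 units reach the market. On the demand curve, the marginal buyer's willingness to pay at q = 10 is (36 - 10) = 26.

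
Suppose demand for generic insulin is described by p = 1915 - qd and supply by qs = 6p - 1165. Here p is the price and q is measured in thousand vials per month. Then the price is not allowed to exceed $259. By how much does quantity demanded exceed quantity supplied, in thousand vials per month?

1267

Rearranging demand gives qd = 1915 - p. Equilibrium: 1915 - p = 6p - 1165, so 3080 = 7p and p* = 440, q* = 1475.
Since 259 < 440, the ceiling is binding.
At p = 259: qd = 1915 - 259 = 1656 and qs = 6·259 - 1165 = 389.
Shortage = qd - qs = 1656 - 389 = 1267.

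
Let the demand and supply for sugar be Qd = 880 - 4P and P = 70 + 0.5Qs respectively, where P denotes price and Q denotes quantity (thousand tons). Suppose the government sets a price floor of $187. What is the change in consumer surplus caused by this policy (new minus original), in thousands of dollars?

-2822

Rearranging supply gives Qs = 2P - 140. Without the control the market clears where 880 - 4P = 2P - 140, i.e. P* = 170 and Q* = 200.
The floor of 187 is above the equilibrium price 170, so it binds.
At P = 187: Qd = 880 - 4·187 = 132 and Qs = 2·187 - 140 = 234.
Consumer surplus without the control is ½ · (220 - 170) · 200 = 5000.
With the floor, consumers buy 132 units at 187, so CS = ½ · (220 - 187) · 132 = 2178.
Change in consumer surplus = 2178 - 5000 = -2822.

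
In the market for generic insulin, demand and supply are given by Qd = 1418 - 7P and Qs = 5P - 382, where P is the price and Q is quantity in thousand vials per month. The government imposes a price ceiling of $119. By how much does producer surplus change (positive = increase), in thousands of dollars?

Without the control the market clears where 1418 - 7P = 5P - 382, i.e. P* = 150 and Q* = 368.
Because the ceiling (119) lies below the market-clearing price, it is binding.
At P = 119: Qd = 1418 - 7·119 = 585 and Qs = 5·119 - 382 = 213.
Producer surplus without the control is ½ · (150 - 76.4) · 368 = 13542.4.
With the ceiling, producers sell 213 units at 119, so PS = ½ · (119 - 76.4) · 213 = 4536.9.
Change in producer surplus = 4536.9 - 13542.4 = -9005.5.

-9005.5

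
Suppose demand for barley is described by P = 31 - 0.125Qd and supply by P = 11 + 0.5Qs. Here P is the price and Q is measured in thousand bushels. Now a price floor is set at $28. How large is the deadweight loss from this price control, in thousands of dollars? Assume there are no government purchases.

20

Rearranging demand gives Qd = 248 - 8P; rearranging supply gives Qs = 2P - 22. Without the control the market clears where 248 - 8P = 2P - 22, i.e. P* = 27 and Q* = 32.
Because the floor (28) lies above the market-clearing price, it is binding.
At P = 28: Qd = 248 - 8·28 = 24 and Qs = 2·28 - 22 = 34.
Quantity traded falls to 24. At Q = 24 the demand price is (248 - 24)/8 = 28 and the supply price is (22 + 24)/2 = 23.
Deadweight loss = ½ · (28 - 23) · (32 - 24) = ½ · 5 · 8 = 20.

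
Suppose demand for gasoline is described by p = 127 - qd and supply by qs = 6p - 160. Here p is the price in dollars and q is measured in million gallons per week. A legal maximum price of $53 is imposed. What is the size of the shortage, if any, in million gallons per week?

Rearranging demand gives qd = 127 - p. Setting quantity demanded equal to quantity supplied, 127 - p = 6p - 160, gives p* = 41 and q* = 86.
The ceiling of 53 is above the equilibrium price 41, so it is not binding; the market clears at p* = 41, q* = 86.
Since the control does not bind, there is no shortage.

0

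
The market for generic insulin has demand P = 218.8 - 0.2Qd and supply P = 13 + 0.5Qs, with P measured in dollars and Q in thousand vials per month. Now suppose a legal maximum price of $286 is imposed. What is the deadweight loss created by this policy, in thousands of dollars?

0

Rearranging demand gives Qd = 1094 - 5P; rearranging supply gives Qs = 2P - 26. Setting quantity demanded equal to quantity supplied, 1094 - 5P = 2P - 26, gives P* = 160 and Q* = 294.
Since 286 is above P* = 160, the ceiling does not bind and the free-market outcome prevails.
Since the control does not bind, no trades are prevented and deadweight loss is zero.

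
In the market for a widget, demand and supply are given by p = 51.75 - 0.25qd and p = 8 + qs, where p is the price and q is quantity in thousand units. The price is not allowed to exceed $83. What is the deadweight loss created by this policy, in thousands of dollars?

0

Rearranging demand gives qd = 207 - 4p; rearranging supply gives qs = p - 8. In a free market, 207 - 4p = p - 8 gives the equilibrium p* = 43, q* = 35.
The ceiling of 83 is above the equilibrium price 43, so it is not binding; the market clears at p* = 43, q* = 35.
Since the control does not bind, no trades are prevented and deadweight loss is zero.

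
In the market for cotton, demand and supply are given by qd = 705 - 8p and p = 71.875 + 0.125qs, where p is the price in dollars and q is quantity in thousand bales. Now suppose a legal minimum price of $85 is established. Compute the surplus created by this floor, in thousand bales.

Rearranging supply gives qs = 8p - 575. Equilibrium: 705 - 8p = 8p - 575, so 1280 = 16p and p* = 80, q* = 65.
Because the floor (85) lies above the market-clearing price, it is binding.
At p = 85: qd = 705 - 8·85 = 25 and qs = 8·85 - 575 = 105.
Surplus = qs - qd = 105 - 25 = 80.

80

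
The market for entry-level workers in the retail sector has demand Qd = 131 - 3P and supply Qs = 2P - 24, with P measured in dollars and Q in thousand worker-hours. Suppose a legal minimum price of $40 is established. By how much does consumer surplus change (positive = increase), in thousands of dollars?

-220.5

In a free market, 131 - 3P = 2P - 24 gives the equilibrium P* = 31, Q* = 38.
The floor of 40 is above the equilibrium price 31, so it binds.
At P = 40: Qd = 131 - 3·40 = 11 and Qs = 2·40 - 24 = 56.
Consumer surplus without the control is ½ · (131/3 - 31) · 38 = 722/3.
With the floor, consumers buy 11 units at 40, so CS = ½ · (131/3 - 40) · 11 = 121/6.
Change in consumer surplus = 121/6 - 722/3 = -220.5.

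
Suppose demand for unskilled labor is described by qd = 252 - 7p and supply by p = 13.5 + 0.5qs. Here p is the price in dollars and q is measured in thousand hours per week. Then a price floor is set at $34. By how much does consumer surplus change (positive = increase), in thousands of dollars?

-73.5

Rearranging supply gives qs = 2p - 27. Without the control the market clears where 252 - 7p = 2p - 27, i.e. p* = 31 and q* = 35.
The floor of 34 is above the equilibrium price 31, so it binds.
At p = 34: qd = 252 - 7·34 = 14 and qs = 2·34 - 27 = 41.
Consumer surplus without the control is ½ · (36 - 31) · 35 = 87.5.
With the floor, consumers buy 14 units at 34, so CS = ½ · (36 - 34) · 14 = 14.
Change in consumer surplus = 14 - 87.5 = -73.5.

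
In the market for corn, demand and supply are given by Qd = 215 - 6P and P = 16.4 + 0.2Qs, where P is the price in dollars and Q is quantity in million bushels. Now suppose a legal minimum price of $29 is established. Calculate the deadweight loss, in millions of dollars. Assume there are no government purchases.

Rearranging supply gives Qs = 5P - 82. Setting quantity demanded equal to quantity supplied, 215 - 6P = 5P - 82, gives P* = 27 and Q* = 53.
Since 29 > 27, the floor is binding.
At P = 29: Qd = 215 - 6·29 = 41 and Qs = 5·29 - 82 = 63.
Quantity traded falls to 41. At Q = 41 the demand price is (215 - 41)/6 = 29 and the supply price is (82 + 41)/5 = 24.6.
Deadweight loss = ½ · (29 - 24.6) · (53 - 41) = ½ · 4.4 · 12 = 26.4.

26.4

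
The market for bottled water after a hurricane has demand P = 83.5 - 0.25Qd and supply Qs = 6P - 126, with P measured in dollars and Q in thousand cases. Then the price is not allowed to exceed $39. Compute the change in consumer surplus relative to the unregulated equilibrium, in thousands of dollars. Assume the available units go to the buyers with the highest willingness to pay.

535.5

Rearranging demand gives Qd = 334 - 4P. In a free market, 334 - 4P = 6P - 126 gives the equilibrium P* = 46, Q* = 150.
Because the ceiling (39) lies below the market-clearing price, it is binding.
At P = 39: Qd = 334 - 4·39 = 178 and Qs = 6·39 - 126 = 108.
Consumer surplus without the control is ½ · (83.5 - 46) · 150 = 2812.5.
With the ceiling, 108 units are sold at 39 (assume they go to the highest-value buyers). The demand price at Q = 108 is 56.5, so CS = ½ · [(83.5 - 39) + (56.5 - 39)] · 108 = 3348.
Change in consumer surplus = 3348 - 2812.5 = 535.5.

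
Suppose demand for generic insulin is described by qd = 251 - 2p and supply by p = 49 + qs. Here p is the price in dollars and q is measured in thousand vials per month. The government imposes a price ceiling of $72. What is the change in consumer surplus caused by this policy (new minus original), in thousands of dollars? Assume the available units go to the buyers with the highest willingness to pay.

448

Rearranging supply gives qs = p - 49. In a free market, 251 - 2p = p - 49 gives the equilibrium p* = 100, q* = 51.
Because the ceiling (72) lies below the market-clearing price, it is binding.
At p = 72: qd = 251 - 2·72 = 107 and qs = 72 - 49 = 23.
Consumer surplus without the control is ½ · (125.5 - 100) · 51 = 650.25.
With the ceiling, 23 units are sold at 72 (assume they go to the highest-value buyers). The demand price at q = 23 is 114, so CS = ½ · [(125.5 - 72) + (114 - 72)] · 23 = 1098.25.
Change in consumer surplus = 1098.25 - 650.25 = 448.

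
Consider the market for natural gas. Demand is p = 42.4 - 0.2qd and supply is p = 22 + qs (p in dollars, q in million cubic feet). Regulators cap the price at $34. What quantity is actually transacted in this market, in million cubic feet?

Rearranging demand gives qd = 212 - 5p; rearranging supply gives qs = p - 22. In a free market, 212 - 5p = p - 22 gives the equilibrium p* = 39, q* = 17.
Since 34 < 39, the ceiling is binding.
At p = 34: qd = 212 - 5·34 = 42 and qs = 34 - 22 = 12.
The quantity actually transacted is the short side, supply: 12.

12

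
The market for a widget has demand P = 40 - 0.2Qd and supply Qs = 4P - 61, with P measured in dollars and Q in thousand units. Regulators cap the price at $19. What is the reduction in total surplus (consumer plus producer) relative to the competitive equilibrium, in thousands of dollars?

360

Rearranging demand gives Qd = 200 - 5P. Without the control the market clears where 200 - 5P = 4P - 61, i.e. P* = 29 and Q* = 55.
Since 19 < 29, the ceiling is binding.
At P = 19: Qd = 200 - 5·19 = 105 and Qs = 4·19 - 61 = 15.
Quantity traded falls to 15. At Q = 15 the demand price is (200 - 15)/5 = 37 and the supply price is (61 + 15)/4 = 19.
Deadweight loss = ½ · (37 - 19) · (55 - 15) = ½ · 18 · 40 = 360.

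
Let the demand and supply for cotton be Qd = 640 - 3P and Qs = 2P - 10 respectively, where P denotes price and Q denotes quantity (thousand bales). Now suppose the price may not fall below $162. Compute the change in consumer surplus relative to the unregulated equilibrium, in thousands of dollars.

Setting quantity demanded equal to quantity supplied, 640 - 3P = 2P - 10, gives P* = 130 and Q* = 250.
Since 162 > 130, the floor is binding.
At P = 162: Qd = 640 - 3·162 = 154 and Qs = 2·162 - 10 = 314.
Consumer surplus without the control is ½ · (640/3 - 130) · 250 = 31250/3.
With the floor, consumers buy 154 units at 162, so CS = ½ · (640/3 - 162) · 154 = 11858/3.
Change in consumer surplus = 11858/3 - 31250/3 = -6464.

-6464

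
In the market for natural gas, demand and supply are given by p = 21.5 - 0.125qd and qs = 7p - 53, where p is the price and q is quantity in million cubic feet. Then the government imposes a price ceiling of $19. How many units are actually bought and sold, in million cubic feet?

52

Rearranging demand gives qd = 172 - 8p. In a free market, 172 - 8p = 7p - 53 gives the equilibrium p* = 15, q* = 52.
The ceiling of 19 is above the equilibrium price 15, so it is not binding; the market clears at p* = 15, q* = 52.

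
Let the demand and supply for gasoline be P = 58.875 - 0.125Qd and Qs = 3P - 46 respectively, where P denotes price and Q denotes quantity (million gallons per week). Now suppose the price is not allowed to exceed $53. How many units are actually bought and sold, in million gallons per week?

Rearranging demand gives Qd = 471 - 8P. Setting quantity demanded equal to quantity supplied, 471 - 8P = 3P - 46, gives P* = 47 and Q* = 95.
Since 53 is above P* = 47, the ceiling does not bind and the free-market outcome prevails.

95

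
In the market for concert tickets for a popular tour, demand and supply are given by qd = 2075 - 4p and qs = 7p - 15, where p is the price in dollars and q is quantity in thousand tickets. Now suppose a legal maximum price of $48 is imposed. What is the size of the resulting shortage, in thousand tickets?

1562

Setting quantity demanded equal to quantity supplied, 2075 - 4p = 7p - 15, gives p* = 190 and q* = 1315.
Since 48 < 190, the ceiling is binding.
At p = 48: qd = 2075 - 4·48 = 1883 and qs = 7·48 - 15 = 321.
Shortage = qd - qs = 1883 - 321 = 1562.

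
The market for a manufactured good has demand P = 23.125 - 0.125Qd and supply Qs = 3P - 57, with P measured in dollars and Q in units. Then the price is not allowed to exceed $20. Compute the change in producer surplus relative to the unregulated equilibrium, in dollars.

Rearranging demand gives Qd = 185 - 8P. In a free market, 185 - 8P = 3P - 57 gives the equilibrium P* = 22, Q* = 9.
Since 20 < 22, the ceiling is binding.
At P = 20: Qd = 185 - 8·20 = 25 and Qs = 3·20 - 57 = 3.
Producer surplus without the control is ½ · (22 - 19) · 9 = 13.5.
With the ceiling, producers sell 3 units at 20, so PS = ½ · (20 - 19) · 3 = 1.5.
Change in producer surplus = 1.5 - 13.5 = -12.

-12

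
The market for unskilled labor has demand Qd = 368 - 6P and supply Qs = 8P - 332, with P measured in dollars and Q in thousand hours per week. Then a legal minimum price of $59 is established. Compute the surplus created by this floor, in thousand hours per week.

126

Equilibrium: 368 - 6P = 8P - 332, so 700 = 14P and P* = 50, Q* = 68.
Since 59 > 50, the floor is binding.
At P = 59: Qd = 368 - 6·59 = 14 and Qs = 8·59 - 332 = 140.
Surplus = Qs - Qd = 140 - 14 = 126.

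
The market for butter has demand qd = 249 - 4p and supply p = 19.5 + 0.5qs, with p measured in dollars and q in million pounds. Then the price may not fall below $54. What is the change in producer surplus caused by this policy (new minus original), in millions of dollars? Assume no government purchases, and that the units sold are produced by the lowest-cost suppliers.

Rearranging supply gives qs = 2p - 39. Setting quantity demanded equal to quantity supplied, 249 - 4p = 2p - 39, gives p* = 48 and q* = 57.
The floor of 54 is above the equilibrium price 48, so it binds.
At p = 54: qd = 249 - 4·54 = 33 and qs = 2·54 - 39 = 69.
Producer surplus without the control is ½ · (48 - 19.5) · 57 = 812.25.
With the floor, 33 units are sold at 54. The supply price at q = 33 is 36, so PS = ½ · [(54 - 19.5) + (54 - 36)] · 33 = 866.25.
Change in producer surplus = 866.25 - 812.25 = 54.

54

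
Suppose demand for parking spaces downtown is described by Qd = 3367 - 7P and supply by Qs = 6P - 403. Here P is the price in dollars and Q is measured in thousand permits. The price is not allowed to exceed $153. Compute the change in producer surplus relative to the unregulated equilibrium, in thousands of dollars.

-126862

Setting quantity demanded equal to quantity supplied, 3367 - 7P = 6P - 403, gives P* = 290 and Q* = 1337.
Because the ceiling (153) lies below the market-clearing price, it is binding.
At P = 153: Qd = 3367 - 7·153 = 2296 and Qs = 6·153 - 403 = 515.
Producer surplus without the control is ½ · (290 - 403/6) · 1337 = 1787569/12.
With the ceiling, producers sell 515 units at 153, so PS = ½ · (153 - 403/6) · 515 = 265225/12.
Change in producer surplus = 265225/12 - 1787569/12 = -126862.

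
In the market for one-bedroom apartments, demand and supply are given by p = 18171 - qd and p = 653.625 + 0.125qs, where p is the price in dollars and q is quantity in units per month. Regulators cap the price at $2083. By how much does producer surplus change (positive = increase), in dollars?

Rearranging demand gives qd = 18171 - p; rearranging supply gives qs = 8p - 5229. Without the control the market clears where 18171 - p = 8p - 5229, i.e. p* = 2600 and q* = 15571.
The ceiling of 2083 is below the equilibrium price 2600, so it binds.
At p = 2083: qd = 18171 - 2083 = 16088 and qs = 8·2083 - 5229 = 11435.
Producer surplus without the control is ½ · (2600 - 653.625) · 15571 = 15153502.5625.
With the ceiling, producers sell 11435 units at 2083, so PS = ½ · (2083 - 653.625) · 11435 = 8172451.5625.
Change in producer surplus = 8172451.5625 - 15153502.5625 = -6981051.

-6981051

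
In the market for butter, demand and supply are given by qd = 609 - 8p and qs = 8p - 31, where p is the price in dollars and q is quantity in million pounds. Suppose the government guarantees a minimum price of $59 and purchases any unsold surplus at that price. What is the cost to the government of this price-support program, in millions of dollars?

In a free market, 609 - 8p = 8p - 31 gives the equilibrium p* = 40, q* = 289.
The floor of 59 is above the equilibrium price 40, so it binds.
At p = 59: qd = 609 - 8·59 = 137 and qs = 8·59 - 31 = 441.
Surplus = qs - qd = 304.
Government expenditure = surplus × support price = 304 × 59 = 17936.

17936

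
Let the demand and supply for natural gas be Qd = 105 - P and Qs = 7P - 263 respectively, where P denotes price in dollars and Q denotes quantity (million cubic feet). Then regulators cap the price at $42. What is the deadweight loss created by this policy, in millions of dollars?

448

Without the control the market clears where 105 - P = 7P - 263, i.e. P* = 46 and Q* = 59.
The ceiling of 42 is below the equilibrium price 46, so it binds.
At P = 42: Qd = 105 - 42 = 63 and Qs = 7·42 - 263 = 31.
Quantity traded falls to 31. At Q = 31 the demand price is 105 - 31 = 74 and the supply price is (263 + 31)/7 = 42.
Deadweight loss = ½ · (74 - 42) · (59 - 31) = ½ · 32 · 28 = 448.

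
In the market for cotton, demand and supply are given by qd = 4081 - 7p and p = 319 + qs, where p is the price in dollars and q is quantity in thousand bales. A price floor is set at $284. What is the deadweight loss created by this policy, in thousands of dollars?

Rearranging supply gives qs = p - 319. In a free market, 4081 - 7p = p - 319 gives the equilibrium p* = 550, q* = 231.
Since 284 is below p* = 550, the floor does not bind and the free-market outcome prevails.
Since the control does not bind, no trades are prevented and deadweight loss is zero.

0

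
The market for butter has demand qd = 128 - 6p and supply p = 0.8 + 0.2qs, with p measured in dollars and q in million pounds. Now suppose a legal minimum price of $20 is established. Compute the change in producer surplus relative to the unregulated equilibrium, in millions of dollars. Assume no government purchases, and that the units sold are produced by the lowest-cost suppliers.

Rearranging supply gives qs = 5p - 4. Without the control the market clears where 128 - 6p = 5p - 4, i.e. p* = 12 and q* = 56.
Since 20 > 12, the floor is binding.
At p = 20: qd = 128 - 6·20 = 8 and qs = 5·20 - 4 = 96.
Producer surplus without the control is ½ · (12 - 0.8) · 56 = 313.6.
With the floor, 8 units are sold at 20. The supply price at q = 8 is 2.4, so PS = ½ · [(20 - 0.8) + (20 - 2.4)] · 8 = 147.2.
Change in producer surplus = 147.2 - 313.6 = -166.4.

-166.4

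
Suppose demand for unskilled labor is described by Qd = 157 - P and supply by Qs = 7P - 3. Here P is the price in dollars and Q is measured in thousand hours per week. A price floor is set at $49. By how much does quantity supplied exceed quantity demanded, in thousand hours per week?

Setting quantity demanded equal to quantity supplied, 157 - P = 7P - 3, gives P* = 20 and Q* = 137.
Since 49 > 20, the floor is binding.
At P = 49: Qd = 157 - 49 = 108 and Qs = 7·49 - 3 = 340.
Surplus = Qs - Qd = 340 - 108 = 232.

232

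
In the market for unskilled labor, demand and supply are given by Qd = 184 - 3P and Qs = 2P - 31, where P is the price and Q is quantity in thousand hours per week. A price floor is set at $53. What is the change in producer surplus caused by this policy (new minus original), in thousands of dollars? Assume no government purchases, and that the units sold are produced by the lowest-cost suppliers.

Without the control the market clears where 184 - 3P = 2P - 31, i.e. P* = 43 and Q* = 55.
Because the floor (53) lies above the market-clearing price, it is binding.
At P = 53: Qd = 184 - 3·53 = 25 and Qs = 2·53 - 31 = 75.
Producer surplus without the control is ½ · (43 - 15.5) · 55 = 756.25.
With the floor, 25 units are sold at 53. The supply price at Q = 25 is 28, so PS = ½ · [(53 - 15.5) + (53 - 28)] · 25 = 781.25.
Change in producer surplus = 781.25 - 756.25 = 25.

25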